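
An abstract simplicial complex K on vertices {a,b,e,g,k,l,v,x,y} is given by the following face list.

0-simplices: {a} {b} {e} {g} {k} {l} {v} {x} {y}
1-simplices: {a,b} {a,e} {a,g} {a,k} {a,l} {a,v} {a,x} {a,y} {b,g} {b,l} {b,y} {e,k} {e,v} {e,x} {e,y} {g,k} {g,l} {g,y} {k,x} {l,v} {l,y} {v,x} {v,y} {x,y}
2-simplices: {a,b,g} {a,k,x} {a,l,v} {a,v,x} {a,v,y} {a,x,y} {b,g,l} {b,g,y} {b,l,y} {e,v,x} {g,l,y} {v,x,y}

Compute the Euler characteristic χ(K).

χ(K)=-3

n_0=9 n_1=24 n_2=12
χ=+9−24+12=-3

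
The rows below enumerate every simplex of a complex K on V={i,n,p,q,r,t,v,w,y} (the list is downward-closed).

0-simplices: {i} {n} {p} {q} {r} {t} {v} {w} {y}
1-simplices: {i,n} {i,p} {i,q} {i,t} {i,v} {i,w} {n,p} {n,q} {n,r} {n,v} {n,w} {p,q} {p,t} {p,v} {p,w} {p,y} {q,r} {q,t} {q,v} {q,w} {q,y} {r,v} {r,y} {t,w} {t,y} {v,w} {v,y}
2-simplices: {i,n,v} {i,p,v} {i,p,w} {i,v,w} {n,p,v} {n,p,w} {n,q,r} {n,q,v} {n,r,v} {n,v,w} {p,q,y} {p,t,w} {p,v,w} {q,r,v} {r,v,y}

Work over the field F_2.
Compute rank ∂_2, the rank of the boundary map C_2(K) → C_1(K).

rank∂_2=12

n_0=9 n_1=27 n_2=15  [Z2]
∂1: piv[in,ip,iq,it,iv,iw,nr,py] rk=8  ker:np,nq,nv,nw,pq,pt,pv,pw,qr,qt,qv,qw,qy,rv,ry,tw,ty,vw,vy
∂2: piv[inv,ipv,ipw,ivw,npv,npw,nqr,nqv,nrv,pqy,ptw,rvy] rk=12  ker:nvw,pvw,qrv
rk∂_2=12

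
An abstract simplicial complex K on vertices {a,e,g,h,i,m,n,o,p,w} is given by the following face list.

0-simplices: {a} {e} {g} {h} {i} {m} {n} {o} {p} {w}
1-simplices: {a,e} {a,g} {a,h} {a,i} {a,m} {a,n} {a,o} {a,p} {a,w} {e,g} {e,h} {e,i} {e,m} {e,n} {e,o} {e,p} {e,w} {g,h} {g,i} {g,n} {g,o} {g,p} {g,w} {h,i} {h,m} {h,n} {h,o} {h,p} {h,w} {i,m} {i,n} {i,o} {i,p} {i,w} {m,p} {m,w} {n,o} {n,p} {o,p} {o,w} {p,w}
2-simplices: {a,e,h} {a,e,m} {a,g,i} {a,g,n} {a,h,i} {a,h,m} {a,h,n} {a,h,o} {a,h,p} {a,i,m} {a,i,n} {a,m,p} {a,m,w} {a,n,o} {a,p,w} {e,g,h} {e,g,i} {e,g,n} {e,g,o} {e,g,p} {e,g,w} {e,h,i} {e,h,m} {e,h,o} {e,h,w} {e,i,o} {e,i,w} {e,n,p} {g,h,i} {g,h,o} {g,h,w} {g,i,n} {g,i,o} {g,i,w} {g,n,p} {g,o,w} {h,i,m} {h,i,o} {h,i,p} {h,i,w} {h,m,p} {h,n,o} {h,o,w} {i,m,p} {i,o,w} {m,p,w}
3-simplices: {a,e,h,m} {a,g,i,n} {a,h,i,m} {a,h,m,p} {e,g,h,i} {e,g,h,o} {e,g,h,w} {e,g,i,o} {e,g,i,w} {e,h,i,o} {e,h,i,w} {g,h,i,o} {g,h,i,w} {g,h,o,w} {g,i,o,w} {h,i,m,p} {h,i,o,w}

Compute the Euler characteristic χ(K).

n_0=10 n_1=41 n_2=46 n_3=17
χ=+10−41+46−17=-2

χ(K)=-2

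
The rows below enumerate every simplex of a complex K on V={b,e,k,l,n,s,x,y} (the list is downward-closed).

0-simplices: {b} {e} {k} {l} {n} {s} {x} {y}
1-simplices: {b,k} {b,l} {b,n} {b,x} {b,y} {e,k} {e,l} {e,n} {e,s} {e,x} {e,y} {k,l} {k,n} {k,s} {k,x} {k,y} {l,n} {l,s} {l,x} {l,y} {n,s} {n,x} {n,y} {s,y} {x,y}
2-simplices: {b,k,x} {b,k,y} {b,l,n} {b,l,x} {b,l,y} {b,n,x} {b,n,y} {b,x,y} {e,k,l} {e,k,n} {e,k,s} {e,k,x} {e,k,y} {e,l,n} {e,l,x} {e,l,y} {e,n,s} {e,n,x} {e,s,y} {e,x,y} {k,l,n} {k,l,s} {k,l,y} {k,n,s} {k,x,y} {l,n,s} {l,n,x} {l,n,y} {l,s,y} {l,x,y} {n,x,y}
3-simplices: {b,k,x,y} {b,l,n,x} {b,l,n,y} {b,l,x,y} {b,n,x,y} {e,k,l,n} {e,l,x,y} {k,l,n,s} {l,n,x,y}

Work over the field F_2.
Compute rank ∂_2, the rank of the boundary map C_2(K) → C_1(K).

rank∂_2=18

n_0=8 n_1=25 n_2=31 n_3=9  [Z2]
∂1: piv[bk,bl,bn,bx,by,ek,es] rk=7  ker:el,en,ex,ey,kl,kn,ks,kx,ky,ln,ls,lx,ly,ns,nx,ny,sy,xy
∂2: piv[bkx,bky,bln,blx,bly,bnx,bny,bxy,ekl,ekn,eks,ekx,eky,eln,elx,ens,esy,kls] rk=18  ker:ely,enx,exy,kln,kly,kns,kxy,lns,lnx,lny,lsy,lxy,nxy
∂3: piv[bkxy,blnx,blny,blxy,bnxy,ekln,elxy,klns] rk=8  ker:lnxy
rk∂_2=18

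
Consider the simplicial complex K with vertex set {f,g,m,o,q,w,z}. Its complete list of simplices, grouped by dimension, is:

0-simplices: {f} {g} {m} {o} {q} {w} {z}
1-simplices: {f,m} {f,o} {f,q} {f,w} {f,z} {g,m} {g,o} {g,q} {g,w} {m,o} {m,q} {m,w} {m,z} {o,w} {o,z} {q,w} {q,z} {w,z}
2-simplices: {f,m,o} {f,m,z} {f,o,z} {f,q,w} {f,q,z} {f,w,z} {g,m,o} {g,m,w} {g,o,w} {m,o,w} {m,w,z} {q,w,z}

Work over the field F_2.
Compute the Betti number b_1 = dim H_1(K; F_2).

b_1=2

n_0=7 n_1=18 n_2=12  [Z2]
∂1: piv[fm,fo,fq,fw,fz,gm] rk=6  ker:go,gq,gw,mo,mq,mw,mz,ow,oz,qw,qz,wz
∂2: piv[fmo,fmz,foz,fqw,fqz,fwz,gmo,gmw,gow,mwz] rk=10  ker:mow,qwz
b_1=(18−6)−10=2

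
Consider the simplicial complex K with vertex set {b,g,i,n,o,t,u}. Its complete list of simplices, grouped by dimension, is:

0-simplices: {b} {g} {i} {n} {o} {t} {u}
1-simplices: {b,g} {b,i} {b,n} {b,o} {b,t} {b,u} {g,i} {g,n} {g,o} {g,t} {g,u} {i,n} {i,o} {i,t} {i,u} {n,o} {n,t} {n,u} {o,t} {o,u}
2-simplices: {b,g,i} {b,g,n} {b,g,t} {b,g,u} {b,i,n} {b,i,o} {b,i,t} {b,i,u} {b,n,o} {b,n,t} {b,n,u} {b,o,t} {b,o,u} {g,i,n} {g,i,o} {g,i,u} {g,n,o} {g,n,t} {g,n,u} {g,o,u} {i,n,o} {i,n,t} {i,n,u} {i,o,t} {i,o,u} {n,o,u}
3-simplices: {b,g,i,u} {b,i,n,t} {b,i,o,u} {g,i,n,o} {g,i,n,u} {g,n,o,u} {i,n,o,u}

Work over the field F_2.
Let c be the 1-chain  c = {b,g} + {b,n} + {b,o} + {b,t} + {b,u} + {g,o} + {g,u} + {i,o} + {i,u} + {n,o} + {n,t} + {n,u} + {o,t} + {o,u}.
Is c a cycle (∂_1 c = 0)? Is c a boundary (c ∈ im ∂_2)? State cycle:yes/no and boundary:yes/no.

n_0=7 n_1=20 n_2=26 n_3=7  [Z2]
∂1: piv[bg,bi,bn,bo,bt,bu] rk=6  ker:gi,gn,go,gt,gu,in,io,it,iu,no,nt,nu,ot,ou
∂2: piv[bgi,bgn,bgt,bgu,bin,bio,bit,biu,bno,bnt,bnu,bot,bou,gio] rk=14  ker:gin,giu,gno,gnt,gnu,gou,ino,int,inu,iot,iou,nou
∂3: piv[bgiu,bint,biou,gino,ginu,gnou,inou] rk=7
∂1c = {b} + {g} + {t} + {u}

cycle:no boundary:no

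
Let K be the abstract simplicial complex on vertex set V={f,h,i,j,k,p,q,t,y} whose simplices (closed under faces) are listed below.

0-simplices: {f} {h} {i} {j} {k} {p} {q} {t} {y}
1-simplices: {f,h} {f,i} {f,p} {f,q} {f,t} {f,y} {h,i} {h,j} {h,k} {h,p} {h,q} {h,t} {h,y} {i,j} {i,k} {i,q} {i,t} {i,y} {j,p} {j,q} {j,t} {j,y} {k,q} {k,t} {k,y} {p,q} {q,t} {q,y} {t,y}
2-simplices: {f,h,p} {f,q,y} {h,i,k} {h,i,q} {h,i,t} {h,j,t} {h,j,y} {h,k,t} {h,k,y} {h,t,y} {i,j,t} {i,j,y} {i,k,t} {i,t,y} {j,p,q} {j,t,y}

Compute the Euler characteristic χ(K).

n_0=9 n_1=29 n_2=16
χ=+9−29+16=-4

χ(K)=-4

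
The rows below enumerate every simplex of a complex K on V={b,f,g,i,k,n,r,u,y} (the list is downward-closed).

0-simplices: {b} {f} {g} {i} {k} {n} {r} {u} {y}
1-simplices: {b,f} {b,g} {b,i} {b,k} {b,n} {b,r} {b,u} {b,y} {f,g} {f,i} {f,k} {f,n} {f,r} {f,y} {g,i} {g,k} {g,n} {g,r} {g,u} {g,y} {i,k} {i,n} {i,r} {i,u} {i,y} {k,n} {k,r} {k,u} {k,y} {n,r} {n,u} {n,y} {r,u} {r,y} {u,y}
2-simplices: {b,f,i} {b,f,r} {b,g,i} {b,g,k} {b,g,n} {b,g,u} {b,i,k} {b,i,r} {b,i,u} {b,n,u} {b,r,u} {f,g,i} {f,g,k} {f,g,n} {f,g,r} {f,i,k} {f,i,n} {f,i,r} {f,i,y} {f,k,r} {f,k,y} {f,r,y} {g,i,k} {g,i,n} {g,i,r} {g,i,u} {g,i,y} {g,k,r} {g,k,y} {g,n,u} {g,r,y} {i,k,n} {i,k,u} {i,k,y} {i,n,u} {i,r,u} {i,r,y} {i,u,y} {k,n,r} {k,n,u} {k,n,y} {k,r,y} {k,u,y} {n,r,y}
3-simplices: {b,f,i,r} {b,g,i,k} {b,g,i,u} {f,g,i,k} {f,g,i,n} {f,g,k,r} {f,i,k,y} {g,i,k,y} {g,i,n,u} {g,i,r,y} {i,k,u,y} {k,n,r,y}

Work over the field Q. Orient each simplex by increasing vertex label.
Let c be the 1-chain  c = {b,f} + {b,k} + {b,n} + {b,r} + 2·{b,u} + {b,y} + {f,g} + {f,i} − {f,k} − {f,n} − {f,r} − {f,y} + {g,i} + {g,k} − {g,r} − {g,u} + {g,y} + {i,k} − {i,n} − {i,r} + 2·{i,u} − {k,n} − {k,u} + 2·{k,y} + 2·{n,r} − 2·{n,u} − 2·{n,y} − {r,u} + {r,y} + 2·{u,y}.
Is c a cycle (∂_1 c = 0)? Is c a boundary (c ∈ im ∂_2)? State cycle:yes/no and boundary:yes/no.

n_0=9 n_1=35 n_2=44 n_3=12  [Q]
∂1: piv[bf,bg,bi,bk,bn,br,bu,by] rk=8  ker:fg,fi,fk,fn,fr,fy,gi,gk,gn,gr,gu,gy,ik,in,ir,iu,iy,kn,kr,ku,ky,nr,nu,ny,ru,ry,uy
∂2: piv[bfi,bfr,bgi,bgk,bgn,bgu,bik,bir,biu,bnu,bru,fgi,fgk,fgn,fgr,fin,fiy,fkr,fky,fry,giy,ikn,iku,iuy,knr,kny] rk=26  ker:fik,fir,gik,gin,gir,giu,gkr,gky,gnu,gry,iky,inu,iru,iry,knu,kry,kuy,nry
∂3: piv[bfir,bgik,bgiu,fgik,fgin,fgkr,fiky,giky,ginu,giry,ikuy,knry] rk=12
∂1c = −7·{b} + 3·{f} + {i} + 2·{k} − 3·{u} + 4·{y}

cycle:no boundary:no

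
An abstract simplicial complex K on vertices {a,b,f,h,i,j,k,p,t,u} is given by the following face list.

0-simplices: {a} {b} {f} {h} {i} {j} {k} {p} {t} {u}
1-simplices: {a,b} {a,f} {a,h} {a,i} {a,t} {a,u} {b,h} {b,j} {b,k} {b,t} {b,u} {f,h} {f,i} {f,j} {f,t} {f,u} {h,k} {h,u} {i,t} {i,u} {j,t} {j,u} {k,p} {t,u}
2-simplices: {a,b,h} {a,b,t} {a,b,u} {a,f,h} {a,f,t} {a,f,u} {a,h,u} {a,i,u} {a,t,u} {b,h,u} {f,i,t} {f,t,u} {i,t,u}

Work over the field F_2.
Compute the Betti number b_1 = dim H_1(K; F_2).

b_1=4

n_0=10 n_1=24 n_2=13  [Z2]
∂1: piv[ab,af,ah,ai,at,au,bj,bk,kp] rk=9  ker:bh,bt,bu,fh,fi,fj,ft,fu,hk,hu,it,iu,jt,ju,tu
∂2: piv[abh,abt,abu,afh,aft,afu,ahu,aiu,atu,fit,itu] rk=11  ker:bhu,ftu
b_1=(24−9)−11=4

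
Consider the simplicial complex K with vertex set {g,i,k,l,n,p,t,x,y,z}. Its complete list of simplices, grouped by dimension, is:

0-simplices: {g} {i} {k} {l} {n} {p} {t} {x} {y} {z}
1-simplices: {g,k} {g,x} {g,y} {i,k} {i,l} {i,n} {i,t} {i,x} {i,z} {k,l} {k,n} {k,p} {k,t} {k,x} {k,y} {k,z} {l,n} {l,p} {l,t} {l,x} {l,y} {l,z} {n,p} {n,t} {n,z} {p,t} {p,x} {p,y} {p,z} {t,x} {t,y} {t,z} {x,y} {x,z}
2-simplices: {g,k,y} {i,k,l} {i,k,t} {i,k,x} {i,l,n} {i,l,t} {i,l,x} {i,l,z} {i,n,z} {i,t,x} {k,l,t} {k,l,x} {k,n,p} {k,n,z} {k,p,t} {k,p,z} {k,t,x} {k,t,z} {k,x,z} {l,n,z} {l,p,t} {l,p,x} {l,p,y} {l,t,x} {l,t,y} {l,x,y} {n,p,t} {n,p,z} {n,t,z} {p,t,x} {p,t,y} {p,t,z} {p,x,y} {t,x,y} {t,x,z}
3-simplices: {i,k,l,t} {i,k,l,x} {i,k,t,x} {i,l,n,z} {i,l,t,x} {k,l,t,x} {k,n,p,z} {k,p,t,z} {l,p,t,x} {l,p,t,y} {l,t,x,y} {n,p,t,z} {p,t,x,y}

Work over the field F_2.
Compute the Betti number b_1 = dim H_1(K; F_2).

b_1=3

n_0=10 n_1=34 n_2=35 n_3=13  [Z2]
∂1: piv[gk,gx,gy,ik,il,in,it,iz,kp] rk=9  ker:ix,kl,kn,kt,kx,ky,kz,ln,lp,lt,lx,ly,lz,np,nt,nz,pt,px,py,pz,tx,ty,tz,xy,xz
∂2: piv[gky,ikl,ikt,ikx,iln,ilt,ilx,ilz,inz,itx,knp,knz,kpt,kpz,ktz,kxz,lpt,lpx,lpy,lty,lxy,npt] rk=22  ker:klt,klx,ktx,lnz,ltx,npz,ntz,ptx,pty,ptz,pxy,txy,txz
∂3: piv[iklt,iklx,iktx,ilnz,iltx,knpz,kptz,lptx,lpty,ltxy,nptz,ptxy] rk=12  ker:kltx
b_1=(34−9)−22=3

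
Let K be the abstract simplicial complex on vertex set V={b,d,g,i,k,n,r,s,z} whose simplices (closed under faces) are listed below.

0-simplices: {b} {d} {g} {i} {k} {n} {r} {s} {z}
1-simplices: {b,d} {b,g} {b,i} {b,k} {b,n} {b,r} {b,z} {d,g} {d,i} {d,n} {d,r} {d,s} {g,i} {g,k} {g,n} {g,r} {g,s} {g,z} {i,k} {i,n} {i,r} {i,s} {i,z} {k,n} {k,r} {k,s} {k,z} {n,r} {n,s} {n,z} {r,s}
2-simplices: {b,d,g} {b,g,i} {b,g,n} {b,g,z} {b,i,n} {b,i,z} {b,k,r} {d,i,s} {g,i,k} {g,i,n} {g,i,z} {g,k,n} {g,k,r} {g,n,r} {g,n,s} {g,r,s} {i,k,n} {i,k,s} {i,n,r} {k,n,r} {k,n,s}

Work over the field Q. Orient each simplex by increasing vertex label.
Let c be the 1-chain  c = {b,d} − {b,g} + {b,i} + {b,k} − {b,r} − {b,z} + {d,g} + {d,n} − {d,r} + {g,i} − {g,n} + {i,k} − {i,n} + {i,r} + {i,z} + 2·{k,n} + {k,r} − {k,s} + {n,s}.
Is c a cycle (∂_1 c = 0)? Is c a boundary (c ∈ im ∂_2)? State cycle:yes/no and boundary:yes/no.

n_0=9 n_1=31 n_2=21  [Q]
∂1: piv[bd,bg,bi,bk,bn,br,bz,ds] rk=8  ker:dg,di,dn,dr,gi,gk,gn,gr,gs,gz,ik,in,ir,is,iz,kn,kr,ks,kz,nr,ns,nz,rs
∂2: piv[bdg,bgi,bgn,bgz,bin,biz,bkr,dis,gik,gkn,gkr,gnr,gns,grs,iks,inr,kns] rk=17  ker:gin,giz,ikn,knr
∂1c = 0
c vs im∂2: residual ≠ 0 ⇒ not boundary

cycle:yes boundary:no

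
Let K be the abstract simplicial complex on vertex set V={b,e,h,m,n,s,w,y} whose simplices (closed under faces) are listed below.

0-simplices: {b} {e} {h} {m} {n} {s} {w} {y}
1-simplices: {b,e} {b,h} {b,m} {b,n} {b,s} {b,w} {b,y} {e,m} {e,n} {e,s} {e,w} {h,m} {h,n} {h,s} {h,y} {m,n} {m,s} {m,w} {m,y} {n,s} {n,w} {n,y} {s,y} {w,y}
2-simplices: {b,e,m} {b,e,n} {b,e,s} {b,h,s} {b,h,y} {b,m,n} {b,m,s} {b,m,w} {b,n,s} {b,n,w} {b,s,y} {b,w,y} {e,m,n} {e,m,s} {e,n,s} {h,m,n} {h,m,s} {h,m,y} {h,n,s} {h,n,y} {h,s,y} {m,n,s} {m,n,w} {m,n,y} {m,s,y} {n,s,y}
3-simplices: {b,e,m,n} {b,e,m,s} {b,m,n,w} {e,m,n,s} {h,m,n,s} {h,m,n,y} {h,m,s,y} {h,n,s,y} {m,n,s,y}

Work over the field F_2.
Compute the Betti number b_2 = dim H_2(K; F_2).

n_0=8 n_1=24 n_2=26 n_3=9  [Z2]
∂1: piv[be,bh,bm,bn,bs,bw,by] rk=7  ker:em,en,es,ew,hm,hn,hs,hy,mn,ms,mw,my,ns,nw,ny,sy,wy
∂2: piv[bem,ben,bes,bhs,bhy,bmn,bms,bmw,bns,bnw,bsy,bwy,hmn,hms,hmy,hny] rk=16  ker:emn,ems,ens,hns,hsy,mns,mnw,mny,msy,nsy
∂3: piv[bemn,bems,bmnw,emns,hmns,hmny,hmsy,hnsy] rk=8  ker:mnsy
b_2=(26−16)−8=2

b_2=2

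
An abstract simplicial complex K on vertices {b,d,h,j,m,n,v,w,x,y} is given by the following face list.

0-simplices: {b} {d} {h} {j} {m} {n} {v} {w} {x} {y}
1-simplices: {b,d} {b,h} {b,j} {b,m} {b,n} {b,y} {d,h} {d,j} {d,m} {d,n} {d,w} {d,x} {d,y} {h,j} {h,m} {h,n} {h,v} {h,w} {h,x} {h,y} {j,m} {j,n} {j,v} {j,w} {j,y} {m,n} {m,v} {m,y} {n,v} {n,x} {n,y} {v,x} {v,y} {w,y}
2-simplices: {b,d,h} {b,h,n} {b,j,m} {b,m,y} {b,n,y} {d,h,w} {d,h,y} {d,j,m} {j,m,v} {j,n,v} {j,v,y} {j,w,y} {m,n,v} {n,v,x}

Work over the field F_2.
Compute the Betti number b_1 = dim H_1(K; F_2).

b_1=11

n_0=10 n_1=34 n_2=14  [Z2]
∂1: piv[bd,bh,bj,bm,bn,by,dw,dx,hv] rk=9  ker:dh,dj,dm,dn,dy,hj,hm,hn,hw,hx,hy,jm,jn,jv,jw,jy,mn,mv,my,nv,nx,ny,vx,vy,wy
∂2: piv[bdh,bhn,bjm,bmy,bny,dhw,dhy,djm,jmv,jnv,jvy,jwy,mnv,nvx] rk=14
b_1=(34−9)−14=11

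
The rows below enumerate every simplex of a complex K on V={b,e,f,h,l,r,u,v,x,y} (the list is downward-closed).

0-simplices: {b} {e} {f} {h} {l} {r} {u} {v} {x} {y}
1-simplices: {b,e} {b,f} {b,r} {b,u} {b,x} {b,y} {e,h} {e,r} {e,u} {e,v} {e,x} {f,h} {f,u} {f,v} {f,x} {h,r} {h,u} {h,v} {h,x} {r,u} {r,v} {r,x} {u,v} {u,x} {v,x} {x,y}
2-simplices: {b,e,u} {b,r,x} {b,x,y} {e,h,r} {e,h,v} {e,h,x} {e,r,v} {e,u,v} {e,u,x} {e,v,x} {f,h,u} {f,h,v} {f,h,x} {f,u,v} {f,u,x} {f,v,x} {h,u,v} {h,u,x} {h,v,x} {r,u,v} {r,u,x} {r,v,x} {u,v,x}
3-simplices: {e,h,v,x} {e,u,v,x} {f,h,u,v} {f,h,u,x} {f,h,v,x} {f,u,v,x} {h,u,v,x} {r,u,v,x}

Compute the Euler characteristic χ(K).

χ(K)=-1

n_0=10 n_1=26 n_2=23 n_3=8
χ=+10−26+23−8=-1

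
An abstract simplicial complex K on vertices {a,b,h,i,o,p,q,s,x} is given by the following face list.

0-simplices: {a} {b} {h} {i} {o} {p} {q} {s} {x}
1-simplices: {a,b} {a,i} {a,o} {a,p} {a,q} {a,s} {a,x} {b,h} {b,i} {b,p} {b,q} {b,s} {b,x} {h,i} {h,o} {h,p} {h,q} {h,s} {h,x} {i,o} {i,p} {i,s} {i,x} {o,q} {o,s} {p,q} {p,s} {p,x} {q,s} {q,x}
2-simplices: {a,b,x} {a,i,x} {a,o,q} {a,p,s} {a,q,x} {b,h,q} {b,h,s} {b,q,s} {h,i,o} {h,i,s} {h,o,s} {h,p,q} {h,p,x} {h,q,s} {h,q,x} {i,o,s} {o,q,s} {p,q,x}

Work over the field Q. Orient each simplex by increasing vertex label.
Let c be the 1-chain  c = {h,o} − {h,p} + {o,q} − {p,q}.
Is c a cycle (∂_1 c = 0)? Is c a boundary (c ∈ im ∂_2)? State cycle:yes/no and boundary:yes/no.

cycle:yes boundary:yes

n_0=9 n_1=30 n_2=18  [Q]
∂1: piv[ab,ai,ao,ap,aq,as,ax,bh] rk=8  ker:bi,bp,bq,bs,bx,hi,ho,hp,hq,hs,hx,io,ip,is,ix,oq,os,pq,ps,px,qs,qx
∂2: piv[abx,aix,aoq,aps,aqx,bhq,bhs,bqs,hio,his,hos,hpq,hpx,hqx,oqs] rk=15  ker:hqs,ios,pqx
∂1c = 0
c vs im∂2: reduces to 0 ⇒ boundary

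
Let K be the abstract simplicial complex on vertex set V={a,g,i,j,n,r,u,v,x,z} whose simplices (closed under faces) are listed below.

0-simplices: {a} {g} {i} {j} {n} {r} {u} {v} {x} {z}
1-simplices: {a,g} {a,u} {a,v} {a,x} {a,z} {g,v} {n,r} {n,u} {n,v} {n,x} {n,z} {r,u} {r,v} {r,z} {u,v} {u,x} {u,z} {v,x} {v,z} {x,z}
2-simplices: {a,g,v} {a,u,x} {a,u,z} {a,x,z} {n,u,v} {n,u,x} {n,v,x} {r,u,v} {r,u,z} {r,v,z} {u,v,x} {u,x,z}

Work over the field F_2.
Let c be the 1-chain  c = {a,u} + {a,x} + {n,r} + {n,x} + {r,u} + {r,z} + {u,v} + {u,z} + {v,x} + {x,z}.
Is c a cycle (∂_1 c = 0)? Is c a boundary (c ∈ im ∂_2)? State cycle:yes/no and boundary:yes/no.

n_0=10 n_1=20 n_2=12  [Z2]
∂1: piv[ag,au,av,ax,az,nr,nu] rk=7  ker:gv,nv,nx,nz,ru,rv,rz,uv,ux,uz,vx,vz,xz
∂2: piv[agv,aux,auz,axz,nuv,nux,nvx,ruv,ruz,rvz] rk=10  ker:uvx,uxz
∂1c = {r} + {z}

cycle:no boundary:no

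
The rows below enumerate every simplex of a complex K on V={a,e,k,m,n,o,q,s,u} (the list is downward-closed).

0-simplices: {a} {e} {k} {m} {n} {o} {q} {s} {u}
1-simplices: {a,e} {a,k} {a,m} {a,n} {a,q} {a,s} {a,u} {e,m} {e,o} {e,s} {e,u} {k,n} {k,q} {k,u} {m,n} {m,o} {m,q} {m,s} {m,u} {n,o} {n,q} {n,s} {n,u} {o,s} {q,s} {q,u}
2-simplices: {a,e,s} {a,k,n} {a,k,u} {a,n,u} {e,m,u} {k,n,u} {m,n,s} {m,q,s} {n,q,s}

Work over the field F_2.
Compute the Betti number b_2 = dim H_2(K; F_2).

n_0=9 n_1=26 n_2=9  [Z2]
∂1: piv[ae,ak,am,an,aq,as,au,eo] rk=8  ker:em,es,eu,kn,kq,ku,mn,mo,mq,ms,mu,no,nq,ns,nu,os,qs,qu
∂2: piv[aes,akn,aku,anu,emu,mns,mqs,nqs] rk=8  ker:knu
b_2=(9−8)−0=1

b_2=1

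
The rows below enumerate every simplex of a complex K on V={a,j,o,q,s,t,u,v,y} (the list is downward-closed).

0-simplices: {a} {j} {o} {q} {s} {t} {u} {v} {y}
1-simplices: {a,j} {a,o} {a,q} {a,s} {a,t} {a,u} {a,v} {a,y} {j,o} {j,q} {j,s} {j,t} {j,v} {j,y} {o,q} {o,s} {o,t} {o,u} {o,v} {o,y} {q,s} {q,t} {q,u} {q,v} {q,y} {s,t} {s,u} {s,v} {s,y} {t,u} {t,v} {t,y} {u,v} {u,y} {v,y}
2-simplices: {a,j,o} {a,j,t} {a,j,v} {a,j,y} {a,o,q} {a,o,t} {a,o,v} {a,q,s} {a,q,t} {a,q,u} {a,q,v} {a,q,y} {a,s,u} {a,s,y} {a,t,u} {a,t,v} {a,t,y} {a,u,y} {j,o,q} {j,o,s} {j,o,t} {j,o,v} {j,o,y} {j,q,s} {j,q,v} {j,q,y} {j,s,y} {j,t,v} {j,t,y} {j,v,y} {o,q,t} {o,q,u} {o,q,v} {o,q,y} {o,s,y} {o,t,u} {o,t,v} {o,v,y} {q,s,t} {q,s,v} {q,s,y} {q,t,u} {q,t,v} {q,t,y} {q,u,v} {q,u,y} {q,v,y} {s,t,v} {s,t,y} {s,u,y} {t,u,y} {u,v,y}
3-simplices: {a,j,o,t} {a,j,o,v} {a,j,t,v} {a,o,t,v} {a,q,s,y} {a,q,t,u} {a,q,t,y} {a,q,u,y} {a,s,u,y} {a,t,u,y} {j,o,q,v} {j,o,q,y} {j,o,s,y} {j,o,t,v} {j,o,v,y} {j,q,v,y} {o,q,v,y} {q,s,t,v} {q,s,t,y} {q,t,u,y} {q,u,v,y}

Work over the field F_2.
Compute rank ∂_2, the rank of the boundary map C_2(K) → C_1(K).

rank∂_2=27

n_0=9 n_1=35 n_2=52 n_3=21  [Z2]
∂1: piv[aj,ao,aq,as,at,au,av,ay] rk=8  ker:jo,jq,js,jt,jv,jy,oq,os,ot,ou,ov,oy,qs,qt,qu,qv,qy,st,su,sv,sy,tu,tv,ty,uv,uy,vy
∂2: piv[ajo,ajt,ajv,ajy,aoq,aot,aov,aqs,aqt,aqu,aqv,aqy,asu,asy,atu,atv,aty,auy,joq,jos,joy,jqs,jvy,oqu,qst,qsv,quv] rk=27  ker:jot,jov,jqv,jqy,jsy,jtv,jty,oqt,oqv,oqy,osy,otu,otv,ovy,qsy,qtu,qtv,qty,quy,qvy,stv,sty,suy,tuy,uvy
∂3: piv[ajot,ajov,ajtv,aotv,aqsy,aqtu,aqty,aquy,asuy,atuy,joqv,joqy,josy,jovy,jqvy,qstv,qsty,quvy] rk=18  ker:jotv,oqvy,qtuy
rk∂_2=27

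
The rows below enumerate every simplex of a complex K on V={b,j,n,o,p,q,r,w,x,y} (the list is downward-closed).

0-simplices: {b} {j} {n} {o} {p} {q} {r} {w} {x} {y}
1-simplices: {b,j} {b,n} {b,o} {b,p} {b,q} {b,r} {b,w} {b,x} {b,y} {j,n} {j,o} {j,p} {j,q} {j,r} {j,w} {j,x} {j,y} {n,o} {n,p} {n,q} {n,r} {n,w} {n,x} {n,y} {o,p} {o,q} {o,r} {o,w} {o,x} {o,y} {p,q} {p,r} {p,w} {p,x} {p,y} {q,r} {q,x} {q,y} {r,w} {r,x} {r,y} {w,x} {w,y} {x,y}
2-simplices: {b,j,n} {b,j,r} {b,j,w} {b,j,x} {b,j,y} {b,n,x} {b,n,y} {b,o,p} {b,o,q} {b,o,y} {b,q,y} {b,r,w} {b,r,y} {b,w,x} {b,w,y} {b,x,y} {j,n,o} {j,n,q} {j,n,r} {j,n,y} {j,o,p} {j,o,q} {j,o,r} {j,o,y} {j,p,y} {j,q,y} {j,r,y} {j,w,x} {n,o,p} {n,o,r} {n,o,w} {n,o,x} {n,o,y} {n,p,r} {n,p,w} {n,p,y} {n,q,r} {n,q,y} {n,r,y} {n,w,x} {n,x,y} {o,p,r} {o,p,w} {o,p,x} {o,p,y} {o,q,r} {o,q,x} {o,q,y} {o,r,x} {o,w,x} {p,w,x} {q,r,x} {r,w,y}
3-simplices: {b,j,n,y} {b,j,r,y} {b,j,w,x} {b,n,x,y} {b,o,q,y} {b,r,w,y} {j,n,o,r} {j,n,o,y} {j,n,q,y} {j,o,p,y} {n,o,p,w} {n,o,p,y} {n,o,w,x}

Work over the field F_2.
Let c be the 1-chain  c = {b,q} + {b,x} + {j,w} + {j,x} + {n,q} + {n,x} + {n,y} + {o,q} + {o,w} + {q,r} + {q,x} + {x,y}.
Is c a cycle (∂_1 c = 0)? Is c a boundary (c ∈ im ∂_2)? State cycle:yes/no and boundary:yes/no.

n_0=10 n_1=44 n_2=53 n_3=13  [Z2]
∂1: piv[bj,bn,bo,bp,bq,br,bw,bx,by] rk=9  ker:jn,jo,jp,jq,jr,jw,jx,jy,no,np,nq,nr,nw,nx,ny,op,oq,or,ow,ox,oy,pq,pr,pw,px,py,qr,qx,qy,rw,rx,ry,wx,wy,xy
∂2: piv[bjn,bjr,bjw,bjx,bjy,bnx,bny,bop,boq,boy,bqy,brw,bry,bwx,bwy,bxy,jno,jnq,jnr,jop,joq,jor,joy,jpy,nop,now,nox,npr,npw,nqr,nwx,opx,oqx,orx] rk=34  ker:jny,jqy,jry,jwx,nor,noy,npy,nqy,nry,nxy,opr,opw,opy,oqr,oqy,owx,pwx,qrx,rwy
∂3: piv[bjny,bjry,bjwx,bnxy,boqy,brwy,jnor,jnoy,jnqy,jopy,nopw,nopy,nowx] rk=13
∂1c = {n} + {q} + {r} + {x}

cycle:no boundary:no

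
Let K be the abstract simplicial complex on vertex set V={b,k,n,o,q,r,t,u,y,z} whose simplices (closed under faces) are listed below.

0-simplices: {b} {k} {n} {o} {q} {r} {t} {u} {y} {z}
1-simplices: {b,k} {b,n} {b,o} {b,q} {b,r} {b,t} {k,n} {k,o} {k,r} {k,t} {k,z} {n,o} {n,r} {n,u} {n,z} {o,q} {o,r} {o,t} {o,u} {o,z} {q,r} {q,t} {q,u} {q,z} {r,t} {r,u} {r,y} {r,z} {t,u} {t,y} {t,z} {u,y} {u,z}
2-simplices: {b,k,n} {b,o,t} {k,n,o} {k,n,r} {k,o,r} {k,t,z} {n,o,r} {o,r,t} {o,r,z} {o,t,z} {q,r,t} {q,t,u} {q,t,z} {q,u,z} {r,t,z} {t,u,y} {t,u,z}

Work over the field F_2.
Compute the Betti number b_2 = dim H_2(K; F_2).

n_0=10 n_1=33 n_2=17  [Z2]
∂1: piv[bk,bn,bo,bq,br,bt,kz,nu,ry] rk=9  ker:kn,ko,kr,kt,no,nr,nz,oq,or,ot,ou,oz,qr,qt,qu,qz,rt,ru,rz,tu,ty,tz,uy,uz
∂2: piv[bkn,bot,kno,knr,kor,ktz,ort,orz,otz,qrt,qtu,qtz,quz,tuy] rk=14  ker:nor,rtz,tuz
b_2=(17−14)−0=3

b_2=3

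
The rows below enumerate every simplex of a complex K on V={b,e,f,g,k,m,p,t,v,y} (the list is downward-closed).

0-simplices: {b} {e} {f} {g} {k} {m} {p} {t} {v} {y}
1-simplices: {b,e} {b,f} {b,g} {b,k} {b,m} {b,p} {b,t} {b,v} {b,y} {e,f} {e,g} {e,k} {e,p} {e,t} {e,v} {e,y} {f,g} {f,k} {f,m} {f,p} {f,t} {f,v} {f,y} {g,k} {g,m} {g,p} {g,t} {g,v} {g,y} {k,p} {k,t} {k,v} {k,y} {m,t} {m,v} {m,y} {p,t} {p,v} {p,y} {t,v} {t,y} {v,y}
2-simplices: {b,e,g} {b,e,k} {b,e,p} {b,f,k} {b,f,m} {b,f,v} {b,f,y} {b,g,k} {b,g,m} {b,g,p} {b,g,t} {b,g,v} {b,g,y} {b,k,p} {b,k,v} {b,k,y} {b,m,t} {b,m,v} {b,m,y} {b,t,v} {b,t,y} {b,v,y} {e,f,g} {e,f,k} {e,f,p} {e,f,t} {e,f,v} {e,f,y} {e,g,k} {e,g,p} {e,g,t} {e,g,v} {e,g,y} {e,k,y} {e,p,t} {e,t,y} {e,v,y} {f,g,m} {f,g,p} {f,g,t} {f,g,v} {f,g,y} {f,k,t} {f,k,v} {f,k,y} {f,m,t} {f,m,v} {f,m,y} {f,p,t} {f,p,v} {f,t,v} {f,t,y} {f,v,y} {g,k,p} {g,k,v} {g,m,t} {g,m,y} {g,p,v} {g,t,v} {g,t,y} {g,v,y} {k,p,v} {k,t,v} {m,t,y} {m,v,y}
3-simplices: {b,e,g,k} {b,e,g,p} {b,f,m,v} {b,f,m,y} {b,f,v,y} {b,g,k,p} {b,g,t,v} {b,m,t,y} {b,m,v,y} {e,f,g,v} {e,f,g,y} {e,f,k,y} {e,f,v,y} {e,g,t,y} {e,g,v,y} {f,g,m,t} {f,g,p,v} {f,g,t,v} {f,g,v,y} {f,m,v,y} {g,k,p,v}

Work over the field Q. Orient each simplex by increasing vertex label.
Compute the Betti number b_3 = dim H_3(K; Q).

b_3=2

n_0=10 n_1=42 n_2=65 n_3=21  [Q]
∂1: piv[be,bf,bg,bk,bm,bp,bt,bv,by] rk=9  ker:ef,eg,ek,ep,et,ev,ey,fg,fk,fm,fp,ft,fv,fy,gk,gm,gp,gt,gv,gy,kp,kt,kv,ky,mt,mv,my,pt,pv,py,tv,ty,vy
∂2: piv[beg,bek,bep,bfk,bfm,bfv,bfy,bgk,bgm,bgp,bgt,bgv,bgy,bkp,bkv,bky,bmt,bmv,bmy,btv,bty,bvy,efg,efk,efp,eft,efv,efy,egt,ept,fkt,fpv] rk=32  ker:egk,egp,egv,egy,eky,ety,evy,fgm,fgp,fgt,fgv,fgy,fkv,fky,fmt,fmv,fmy,fpt,ftv,fty,fvy,gkp,gkv,gmt,gmy,gpv,gtv,gty,gvy,kpv,ktv,mty,mvy
∂3: piv[begk,begp,bfmv,bfmy,bfvy,bgkp,bgtv,bmty,bmvy,efgv,efgy,efky,efvy,egty,egvy,fgmt,fgpv,fgtv,gkpv] rk=19  ker:fgvy,fmvy
b_3=(21−19)−0=2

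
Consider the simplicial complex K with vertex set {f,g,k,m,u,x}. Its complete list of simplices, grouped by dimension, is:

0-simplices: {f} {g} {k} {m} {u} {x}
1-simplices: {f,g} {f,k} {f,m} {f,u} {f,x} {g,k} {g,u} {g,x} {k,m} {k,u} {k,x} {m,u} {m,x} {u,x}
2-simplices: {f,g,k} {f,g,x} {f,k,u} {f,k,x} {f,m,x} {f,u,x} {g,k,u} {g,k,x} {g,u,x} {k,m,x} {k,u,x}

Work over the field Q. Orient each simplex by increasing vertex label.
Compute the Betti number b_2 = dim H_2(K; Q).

b_2=3

n_0=6 n_1=14 n_2=11  [Q]
∂1: piv[fg,fk,fm,fu,fx] rk=5  ker:gk,gu,gx,km,ku,kx,mu,mx,ux
∂2: piv[fgk,fgx,fku,fkx,fmx,fux,gku,kmx] rk=8  ker:gkx,gux,kux
b_2=(11−8)−0=3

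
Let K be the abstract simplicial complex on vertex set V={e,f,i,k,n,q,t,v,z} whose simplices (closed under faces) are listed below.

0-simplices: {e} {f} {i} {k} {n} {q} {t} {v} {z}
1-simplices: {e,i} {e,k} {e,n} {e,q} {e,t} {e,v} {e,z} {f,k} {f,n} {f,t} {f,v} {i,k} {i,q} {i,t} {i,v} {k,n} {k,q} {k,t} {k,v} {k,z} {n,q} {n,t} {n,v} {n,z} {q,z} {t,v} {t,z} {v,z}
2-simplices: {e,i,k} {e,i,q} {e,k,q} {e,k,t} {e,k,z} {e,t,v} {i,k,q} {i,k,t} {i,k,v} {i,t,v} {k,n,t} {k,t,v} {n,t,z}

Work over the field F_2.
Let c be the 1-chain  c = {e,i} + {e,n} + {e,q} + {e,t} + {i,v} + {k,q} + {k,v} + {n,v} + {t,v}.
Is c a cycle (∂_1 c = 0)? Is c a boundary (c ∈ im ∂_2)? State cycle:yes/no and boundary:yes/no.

cycle:yes boundary:no

n_0=9 n_1=28 n_2=13  [Z2]
∂1: piv[ei,ek,en,eq,et,ev,ez,fk] rk=8  ker:fn,ft,fv,ik,iq,it,iv,kn,kq,kt,kv,kz,nq,nt,nv,nz,qz,tv,tz,vz
∂2: piv[eik,eiq,ekq,ekt,ekz,etv,ikt,ikv,itv,knt,ntz] rk=11  ker:ikq,ktv
∂1c = 0
c vs im∂2: residual ≠ 0 ⇒ not boundary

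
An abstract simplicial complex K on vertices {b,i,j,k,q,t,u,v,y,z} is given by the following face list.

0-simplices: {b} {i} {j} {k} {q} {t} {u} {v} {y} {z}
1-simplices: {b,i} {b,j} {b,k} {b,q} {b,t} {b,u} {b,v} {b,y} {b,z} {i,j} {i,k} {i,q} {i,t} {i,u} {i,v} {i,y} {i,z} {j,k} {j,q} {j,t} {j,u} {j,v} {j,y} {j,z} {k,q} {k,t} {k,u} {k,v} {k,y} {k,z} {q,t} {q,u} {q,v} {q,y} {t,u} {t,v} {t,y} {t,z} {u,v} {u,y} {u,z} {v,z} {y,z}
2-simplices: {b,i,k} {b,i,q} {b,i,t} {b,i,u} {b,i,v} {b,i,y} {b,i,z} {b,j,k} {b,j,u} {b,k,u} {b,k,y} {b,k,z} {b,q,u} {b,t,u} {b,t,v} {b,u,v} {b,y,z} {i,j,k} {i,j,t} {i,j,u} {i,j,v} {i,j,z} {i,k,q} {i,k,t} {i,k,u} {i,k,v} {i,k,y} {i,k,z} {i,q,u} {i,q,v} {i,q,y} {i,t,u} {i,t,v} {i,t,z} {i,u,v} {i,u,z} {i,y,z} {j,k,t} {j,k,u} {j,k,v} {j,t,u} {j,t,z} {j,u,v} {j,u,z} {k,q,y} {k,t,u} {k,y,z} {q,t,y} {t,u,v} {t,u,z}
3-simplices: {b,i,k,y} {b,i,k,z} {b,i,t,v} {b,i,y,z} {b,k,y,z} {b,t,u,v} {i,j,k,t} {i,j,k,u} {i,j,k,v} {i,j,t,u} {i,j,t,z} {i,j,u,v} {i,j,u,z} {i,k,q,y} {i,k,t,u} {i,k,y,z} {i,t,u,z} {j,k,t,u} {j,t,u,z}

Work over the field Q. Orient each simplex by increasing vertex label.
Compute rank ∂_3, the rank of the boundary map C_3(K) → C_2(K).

n_0=10 n_1=43 n_2=50 n_3=19  [Q]
∂1: piv[bi,bj,bk,bq,bt,bu,bv,by,bz] rk=9  ker:ij,ik,iq,it,iu,iv,iy,iz,jk,jq,jt,ju,jv,jy,jz,kq,kt,ku,kv,ky,kz,qt,qu,qv,qy,tu,tv,ty,tz,uv,uy,uz,vz,yz
∂2: piv[bik,biq,bit,biu,biv,biy,biz,bjk,bju,bku,bky,bkz,bqu,btu,btv,buv,byz,ijk,ijt,ijv,ijz,ikq,ikt,ikv,iqv,iqy,itz,iuz,qty] rk=29  ker:iju,iku,iky,ikz,iqu,itu,itv,iuv,iyz,jkt,jku,jkv,jtu,jtz,juv,juz,kqy,ktu,kyz,tuv,tuz
∂3: piv[biky,bikz,bitv,biyz,bkyz,btuv,ijkt,ijku,ijkv,ijtu,ijtz,ijuv,ijuz,ikqy,iktu,ituz] rk=16  ker:ikyz,jktu,jtuz
rk∂_3=16

rank∂_3=16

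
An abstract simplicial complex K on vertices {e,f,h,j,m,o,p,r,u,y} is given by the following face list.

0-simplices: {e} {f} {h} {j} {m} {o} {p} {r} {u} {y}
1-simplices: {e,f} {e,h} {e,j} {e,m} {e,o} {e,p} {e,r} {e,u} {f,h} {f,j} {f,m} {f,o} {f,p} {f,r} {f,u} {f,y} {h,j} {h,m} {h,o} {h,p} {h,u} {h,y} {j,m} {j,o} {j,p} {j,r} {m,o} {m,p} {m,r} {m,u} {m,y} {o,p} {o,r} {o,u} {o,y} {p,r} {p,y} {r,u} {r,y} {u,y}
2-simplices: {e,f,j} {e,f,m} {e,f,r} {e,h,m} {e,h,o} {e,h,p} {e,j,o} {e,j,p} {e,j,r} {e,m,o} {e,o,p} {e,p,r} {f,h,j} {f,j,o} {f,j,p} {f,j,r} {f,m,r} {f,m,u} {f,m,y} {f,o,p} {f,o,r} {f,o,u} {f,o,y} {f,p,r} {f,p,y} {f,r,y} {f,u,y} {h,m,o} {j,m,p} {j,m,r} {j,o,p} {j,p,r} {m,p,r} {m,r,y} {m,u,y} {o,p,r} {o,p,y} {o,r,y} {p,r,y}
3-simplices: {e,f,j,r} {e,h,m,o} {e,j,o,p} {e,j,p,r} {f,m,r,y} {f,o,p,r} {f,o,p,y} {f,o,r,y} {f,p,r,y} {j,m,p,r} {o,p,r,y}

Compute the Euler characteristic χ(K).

n_0=10 n_1=40 n_2=39 n_3=11
χ=+10−40+39−11=-2

χ(K)=-2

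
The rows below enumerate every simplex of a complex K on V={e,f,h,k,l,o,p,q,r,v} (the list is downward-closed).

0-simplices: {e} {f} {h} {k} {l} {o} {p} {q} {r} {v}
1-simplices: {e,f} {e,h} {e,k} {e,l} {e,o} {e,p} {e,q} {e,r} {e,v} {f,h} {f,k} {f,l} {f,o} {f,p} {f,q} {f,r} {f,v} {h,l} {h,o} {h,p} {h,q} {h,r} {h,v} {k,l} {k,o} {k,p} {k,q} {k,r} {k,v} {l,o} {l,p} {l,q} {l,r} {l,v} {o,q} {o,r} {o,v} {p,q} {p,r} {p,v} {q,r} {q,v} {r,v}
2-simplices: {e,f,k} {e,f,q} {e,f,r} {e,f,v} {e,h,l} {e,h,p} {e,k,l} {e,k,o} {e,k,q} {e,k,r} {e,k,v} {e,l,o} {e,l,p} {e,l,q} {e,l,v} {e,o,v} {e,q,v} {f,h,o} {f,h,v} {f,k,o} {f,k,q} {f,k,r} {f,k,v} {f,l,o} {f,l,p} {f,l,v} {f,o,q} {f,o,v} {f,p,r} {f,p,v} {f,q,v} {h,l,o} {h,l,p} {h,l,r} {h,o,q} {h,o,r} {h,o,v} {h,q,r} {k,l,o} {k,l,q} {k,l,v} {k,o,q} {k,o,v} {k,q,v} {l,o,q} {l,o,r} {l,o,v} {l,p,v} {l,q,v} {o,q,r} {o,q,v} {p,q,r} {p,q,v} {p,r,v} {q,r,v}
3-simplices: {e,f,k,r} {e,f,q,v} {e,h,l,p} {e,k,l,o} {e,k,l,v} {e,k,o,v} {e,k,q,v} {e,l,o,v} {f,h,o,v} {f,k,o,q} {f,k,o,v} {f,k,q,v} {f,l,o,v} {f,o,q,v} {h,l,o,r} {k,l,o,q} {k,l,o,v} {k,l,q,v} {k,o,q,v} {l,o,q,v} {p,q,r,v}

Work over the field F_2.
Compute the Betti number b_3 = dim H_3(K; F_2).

n_0=10 n_1=43 n_2=55 n_3=21  [Z2]
∂1: piv[ef,eh,ek,el,eo,ep,eq,er,ev] rk=9  ker:fh,fk,fl,fo,fp,fq,fr,fv,hl,ho,hp,hq,hr,hv,kl,ko,kp,kq,kr,kv,lo,lp,lq,lr,lv,oq,or,ov,pq,pr,pv,qr,qv,rv
∂2: piv[efk,efq,efr,efv,ehl,ehp,ekl,eko,ekq,ekr,ekv,elo,elp,elq,elv,eov,eqv,fho,fhv,fko,flo,flp,foq,fpr,fpv,hlo,hlr,hoq,hor,hqr,pqr,pqv,prv] rk=33  ker:fkq,fkr,fkv,flv,fov,fqv,hlp,hov,klo,klq,klv,koq,kov,kqv,loq,lor,lov,lpv,lqv,oqr,oqv,qrv
∂3: piv[efkr,efqv,ehlp,eklo,eklv,ekov,ekqv,elov,fhov,fkoq,fkov,fkqv,flov,foqv,hlor,kloq,klqv,pqrv] rk=18  ker:klov,koqv,loqv
b_3=(21−18)−0=3

b_3=3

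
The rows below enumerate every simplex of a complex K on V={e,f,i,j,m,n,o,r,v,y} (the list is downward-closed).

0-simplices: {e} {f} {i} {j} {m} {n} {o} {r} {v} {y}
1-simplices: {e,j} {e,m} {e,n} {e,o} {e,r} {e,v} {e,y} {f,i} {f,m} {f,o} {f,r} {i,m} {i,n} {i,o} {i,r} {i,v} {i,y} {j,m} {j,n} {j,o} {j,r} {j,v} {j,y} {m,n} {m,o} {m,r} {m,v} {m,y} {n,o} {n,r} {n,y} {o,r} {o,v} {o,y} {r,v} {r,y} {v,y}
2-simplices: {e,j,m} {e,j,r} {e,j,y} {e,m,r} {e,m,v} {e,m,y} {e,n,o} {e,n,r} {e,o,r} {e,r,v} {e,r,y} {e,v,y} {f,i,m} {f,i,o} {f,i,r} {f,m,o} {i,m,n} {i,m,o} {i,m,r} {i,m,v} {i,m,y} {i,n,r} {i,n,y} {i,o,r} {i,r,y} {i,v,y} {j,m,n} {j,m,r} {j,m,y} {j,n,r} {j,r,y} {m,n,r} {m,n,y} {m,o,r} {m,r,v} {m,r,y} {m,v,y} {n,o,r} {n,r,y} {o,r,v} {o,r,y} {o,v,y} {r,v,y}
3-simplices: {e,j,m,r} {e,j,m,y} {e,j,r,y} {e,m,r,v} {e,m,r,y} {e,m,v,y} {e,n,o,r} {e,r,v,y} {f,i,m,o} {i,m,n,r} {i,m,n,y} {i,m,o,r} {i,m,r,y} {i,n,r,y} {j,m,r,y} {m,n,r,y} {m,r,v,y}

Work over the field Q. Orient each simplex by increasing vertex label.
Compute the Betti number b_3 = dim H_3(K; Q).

n_0=10 n_1=37 n_2=43 n_3=17  [Q]
∂1: piv[ej,em,en,eo,er,ev,ey,fi,fm] rk=9  ker:fo,fr,im,in,io,ir,iv,iy,jm,jn,jo,jr,jv,jy,mn,mo,mr,mv,my,no,nr,ny,or,ov,oy,rv,ry,vy
∂2: piv[ejm,ejr,ejy,emr,emv,emy,eno,enr,eor,erv,ery,evy,fim,fio,fir,fmo,imn,imr,imv,imy,inr,iny,ior,jmn,orv,ory] rk=26  ker:imo,iry,ivy,jmr,jmy,jnr,jry,mnr,mny,mor,mrv,mry,mvy,nor,nry,ovy,rvy
∂3: piv[ejmr,ejmy,ejry,emrv,emry,emvy,enor,ervy,fimo,imnr,imny,imor,imry,inry] rk=14  ker:jmry,mnry,mrvy
b_3=(17−14)−0=3

b_3=3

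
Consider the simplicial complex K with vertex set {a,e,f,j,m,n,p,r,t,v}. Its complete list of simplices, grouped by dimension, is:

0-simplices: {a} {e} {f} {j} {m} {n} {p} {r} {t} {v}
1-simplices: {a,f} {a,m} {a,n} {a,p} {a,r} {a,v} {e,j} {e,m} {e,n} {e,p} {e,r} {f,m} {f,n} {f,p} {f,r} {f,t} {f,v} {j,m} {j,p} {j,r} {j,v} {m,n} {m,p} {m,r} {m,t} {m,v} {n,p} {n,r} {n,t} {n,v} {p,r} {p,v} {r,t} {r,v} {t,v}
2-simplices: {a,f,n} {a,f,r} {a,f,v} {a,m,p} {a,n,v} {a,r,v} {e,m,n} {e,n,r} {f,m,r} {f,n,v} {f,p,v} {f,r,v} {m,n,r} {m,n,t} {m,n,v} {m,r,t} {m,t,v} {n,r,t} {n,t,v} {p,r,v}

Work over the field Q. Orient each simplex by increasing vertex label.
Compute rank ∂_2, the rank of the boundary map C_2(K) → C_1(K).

rank∂_2=16

n_0=10 n_1=35 n_2=20  [Q]
∂1: piv[af,am,an,ap,ar,av,ej,em,ft] rk=9  ker:en,ep,er,fm,fn,fp,fr,fv,jm,jp,jr,jv,mn,mp,mr,mt,mv,np,nr,nt,nv,pr,pv,rt,rv,tv
∂2: piv[afn,afr,afv,amp,anv,arv,emn,enr,fmr,fpv,mnr,mnt,mnv,mrt,mtv,prv] rk=16  ker:fnv,frv,nrt,ntv
rk∂_2=16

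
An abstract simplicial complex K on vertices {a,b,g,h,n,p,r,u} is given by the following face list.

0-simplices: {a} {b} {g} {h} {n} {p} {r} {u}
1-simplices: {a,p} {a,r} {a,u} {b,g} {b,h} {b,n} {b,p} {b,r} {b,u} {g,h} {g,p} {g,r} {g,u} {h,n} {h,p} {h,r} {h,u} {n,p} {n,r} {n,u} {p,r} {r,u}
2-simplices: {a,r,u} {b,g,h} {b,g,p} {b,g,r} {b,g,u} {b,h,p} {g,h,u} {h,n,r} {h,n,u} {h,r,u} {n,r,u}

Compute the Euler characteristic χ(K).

χ(K)=-3

n_0=8 n_1=22 n_2=11
χ=+8−22+11=-3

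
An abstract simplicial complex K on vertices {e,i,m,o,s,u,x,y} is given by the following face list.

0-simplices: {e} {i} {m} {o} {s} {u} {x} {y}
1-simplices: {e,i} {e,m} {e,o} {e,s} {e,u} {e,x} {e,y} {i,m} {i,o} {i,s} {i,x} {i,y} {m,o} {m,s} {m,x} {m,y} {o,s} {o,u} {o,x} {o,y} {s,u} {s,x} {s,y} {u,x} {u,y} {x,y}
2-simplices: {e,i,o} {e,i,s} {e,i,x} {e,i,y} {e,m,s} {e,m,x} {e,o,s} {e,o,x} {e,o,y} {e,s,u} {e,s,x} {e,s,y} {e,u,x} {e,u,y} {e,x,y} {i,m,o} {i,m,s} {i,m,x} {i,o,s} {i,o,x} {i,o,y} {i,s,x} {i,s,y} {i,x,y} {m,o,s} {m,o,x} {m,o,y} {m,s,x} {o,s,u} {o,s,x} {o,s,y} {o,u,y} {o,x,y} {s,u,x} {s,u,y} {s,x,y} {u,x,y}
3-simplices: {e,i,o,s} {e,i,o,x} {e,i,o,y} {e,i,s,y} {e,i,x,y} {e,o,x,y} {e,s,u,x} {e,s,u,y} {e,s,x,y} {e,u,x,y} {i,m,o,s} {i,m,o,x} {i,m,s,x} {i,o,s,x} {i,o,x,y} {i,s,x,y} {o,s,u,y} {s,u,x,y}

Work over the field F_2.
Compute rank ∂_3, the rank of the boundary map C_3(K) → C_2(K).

rank∂_3=16

n_0=8 n_1=26 n_2=37 n_3=18  [Z2]
∂1: piv[ei,em,eo,es,eu,ex,ey] rk=7  ker:im,io,is,ix,iy,mo,ms,mx,my,os,ou,ox,oy,su,sx,sy,ux,uy,xy
∂2: piv[eio,eis,eix,eiy,ems,emx,eos,eox,eoy,esu,esx,esy,eux,euy,exy,imo,ims,moy,osu] rk=19  ker:imx,ios,iox,ioy,isx,isy,ixy,mos,mox,msx,osx,osy,ouy,oxy,sux,suy,sxy,uxy
∂3: piv[eios,eiox,eioy,eisy,eixy,eoxy,esux,esuy,esxy,euxy,imos,imox,imsx,iosx,isxy,osuy] rk=16  ker:ioxy,suxy
rk∂_3=16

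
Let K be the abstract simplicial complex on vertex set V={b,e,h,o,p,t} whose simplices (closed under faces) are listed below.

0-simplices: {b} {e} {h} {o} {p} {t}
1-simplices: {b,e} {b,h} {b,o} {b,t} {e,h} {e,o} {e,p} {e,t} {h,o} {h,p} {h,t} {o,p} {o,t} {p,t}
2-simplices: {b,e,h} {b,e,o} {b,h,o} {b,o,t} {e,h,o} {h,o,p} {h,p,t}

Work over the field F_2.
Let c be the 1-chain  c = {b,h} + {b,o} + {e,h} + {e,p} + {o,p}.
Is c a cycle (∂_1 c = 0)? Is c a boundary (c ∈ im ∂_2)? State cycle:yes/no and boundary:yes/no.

cycle:yes boundary:no

n_0=6 n_1=14 n_2=7  [Z2]
∂1: piv[be,bh,bo,bt,ep] rk=5  ker:eh,eo,et,ho,hp,ht,op,ot,pt
∂2: piv[beh,beo,bho,bot,hop,hpt] rk=6  ker:eho
∂1c = 0
c vs im∂2: residual ≠ 0 ⇒ not boundary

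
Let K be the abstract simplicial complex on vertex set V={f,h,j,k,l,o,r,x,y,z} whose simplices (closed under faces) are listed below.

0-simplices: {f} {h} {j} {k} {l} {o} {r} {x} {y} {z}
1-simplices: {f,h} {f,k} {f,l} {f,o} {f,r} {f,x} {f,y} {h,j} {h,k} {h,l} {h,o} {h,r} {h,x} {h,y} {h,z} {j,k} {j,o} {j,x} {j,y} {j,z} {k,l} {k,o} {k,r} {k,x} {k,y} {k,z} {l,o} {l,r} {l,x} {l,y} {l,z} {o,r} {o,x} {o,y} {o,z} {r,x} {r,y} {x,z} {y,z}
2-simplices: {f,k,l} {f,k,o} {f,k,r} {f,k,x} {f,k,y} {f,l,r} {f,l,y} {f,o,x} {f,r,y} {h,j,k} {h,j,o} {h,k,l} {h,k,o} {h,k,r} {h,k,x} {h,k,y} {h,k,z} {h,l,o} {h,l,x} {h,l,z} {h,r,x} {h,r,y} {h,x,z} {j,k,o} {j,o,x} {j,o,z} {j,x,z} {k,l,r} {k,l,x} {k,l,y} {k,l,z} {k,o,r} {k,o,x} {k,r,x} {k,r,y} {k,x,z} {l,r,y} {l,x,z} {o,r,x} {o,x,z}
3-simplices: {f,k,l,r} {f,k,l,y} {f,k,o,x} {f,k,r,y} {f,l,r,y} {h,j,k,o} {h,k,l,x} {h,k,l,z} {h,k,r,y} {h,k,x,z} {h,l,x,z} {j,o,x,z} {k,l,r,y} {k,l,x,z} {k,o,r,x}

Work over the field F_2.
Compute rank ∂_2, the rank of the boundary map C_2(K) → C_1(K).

n_0=10 n_1=39 n_2=40 n_3=15  [Z2]
∂1: piv[fh,fk,fl,fo,fr,fx,fy,hj,hz] rk=9  ker:hk,hl,ho,hr,hx,hy,jk,jo,jx,jy,jz,kl,ko,kr,kx,ky,kz,lo,lr,lx,ly,lz,or,ox,oy,oz,rx,ry,xz,yz
∂2: piv[fkl,fko,fkr,fkx,fky,flr,fly,fox,fry,hjk,hjo,hkl,hko,hkr,hkx,hky,hkz,hlo,hlx,hlz,hrx,hxz,jox,joz,jxz,kor] rk=26  ker:hry,jko,klr,klx,kly,klz,kox,krx,kry,kxz,lry,lxz,orx,oxz
∂3: piv[fklr,fkly,fkox,fkry,flry,hjko,hklx,hklz,hkry,hkxz,hlxz,joxz,korx] rk=13  ker:klry,klxz
rk∂_2=26

rank∂_2=26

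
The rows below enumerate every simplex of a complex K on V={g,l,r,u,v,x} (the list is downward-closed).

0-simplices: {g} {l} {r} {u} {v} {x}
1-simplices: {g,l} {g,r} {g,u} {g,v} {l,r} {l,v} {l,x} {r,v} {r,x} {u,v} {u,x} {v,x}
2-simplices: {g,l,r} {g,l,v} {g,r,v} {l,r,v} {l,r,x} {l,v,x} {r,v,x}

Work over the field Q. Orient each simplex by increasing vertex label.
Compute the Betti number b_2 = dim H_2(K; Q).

b_2=2

n_0=6 n_1=12 n_2=7  [Q]
∂1: piv[gl,gr,gu,gv,lx] rk=5  ker:lr,lv,rv,rx,uv,ux,vx
∂2: piv[glr,glv,grv,lrx,lvx] rk=5  ker:lrv,rvx
b_2=(7−5)−0=2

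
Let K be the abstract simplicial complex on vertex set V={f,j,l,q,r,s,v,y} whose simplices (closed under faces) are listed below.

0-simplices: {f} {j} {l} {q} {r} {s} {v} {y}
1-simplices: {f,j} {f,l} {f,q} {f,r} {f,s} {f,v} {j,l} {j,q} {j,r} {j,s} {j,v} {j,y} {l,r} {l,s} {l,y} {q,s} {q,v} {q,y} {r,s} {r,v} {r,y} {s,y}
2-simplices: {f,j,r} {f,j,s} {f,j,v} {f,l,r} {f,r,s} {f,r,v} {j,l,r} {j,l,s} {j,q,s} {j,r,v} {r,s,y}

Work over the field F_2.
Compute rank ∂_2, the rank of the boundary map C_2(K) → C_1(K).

rank∂_2=10

n_0=8 n_1=22 n_2=11  [Z2]
∂1: piv[fj,fl,fq,fr,fs,fv,jy] rk=7  ker:jl,jq,jr,js,jv,lr,ls,ly,qs,qv,qy,rs,rv,ry,sy
∂2: piv[fjr,fjs,fjv,flr,frs,frv,jlr,jls,jqs,rsy] rk=10  ker:jrv
rk∂_2=10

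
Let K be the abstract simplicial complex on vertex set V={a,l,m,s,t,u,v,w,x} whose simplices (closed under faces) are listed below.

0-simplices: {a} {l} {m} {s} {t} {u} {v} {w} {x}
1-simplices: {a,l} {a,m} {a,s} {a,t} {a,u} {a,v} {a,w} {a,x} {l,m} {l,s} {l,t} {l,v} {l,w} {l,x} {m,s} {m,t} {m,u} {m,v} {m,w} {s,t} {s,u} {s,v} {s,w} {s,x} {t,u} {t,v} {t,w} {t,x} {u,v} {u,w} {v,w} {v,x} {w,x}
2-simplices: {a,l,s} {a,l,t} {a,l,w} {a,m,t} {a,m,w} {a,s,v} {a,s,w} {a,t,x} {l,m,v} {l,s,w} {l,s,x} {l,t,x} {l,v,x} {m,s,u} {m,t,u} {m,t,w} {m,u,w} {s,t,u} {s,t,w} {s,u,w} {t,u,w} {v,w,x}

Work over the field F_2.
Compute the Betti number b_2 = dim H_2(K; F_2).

n_0=9 n_1=33 n_2=22  [Z2]
∂1: piv[al,am,as,at,au,av,aw,ax] rk=8  ker:lm,ls,lt,lv,lw,lx,ms,mt,mu,mv,mw,st,su,sv,sw,sx,tu,tv,tw,tx,uv,uw,vw,vx,wx
∂2: piv[als,alt,alw,amt,amw,asv,asw,atx,lmv,lsx,ltx,lvx,msu,mtu,mtw,muw,stu,stw,vwx] rk=19  ker:lsw,suw,tuw
b_2=(22−19)−0=3

b_2=3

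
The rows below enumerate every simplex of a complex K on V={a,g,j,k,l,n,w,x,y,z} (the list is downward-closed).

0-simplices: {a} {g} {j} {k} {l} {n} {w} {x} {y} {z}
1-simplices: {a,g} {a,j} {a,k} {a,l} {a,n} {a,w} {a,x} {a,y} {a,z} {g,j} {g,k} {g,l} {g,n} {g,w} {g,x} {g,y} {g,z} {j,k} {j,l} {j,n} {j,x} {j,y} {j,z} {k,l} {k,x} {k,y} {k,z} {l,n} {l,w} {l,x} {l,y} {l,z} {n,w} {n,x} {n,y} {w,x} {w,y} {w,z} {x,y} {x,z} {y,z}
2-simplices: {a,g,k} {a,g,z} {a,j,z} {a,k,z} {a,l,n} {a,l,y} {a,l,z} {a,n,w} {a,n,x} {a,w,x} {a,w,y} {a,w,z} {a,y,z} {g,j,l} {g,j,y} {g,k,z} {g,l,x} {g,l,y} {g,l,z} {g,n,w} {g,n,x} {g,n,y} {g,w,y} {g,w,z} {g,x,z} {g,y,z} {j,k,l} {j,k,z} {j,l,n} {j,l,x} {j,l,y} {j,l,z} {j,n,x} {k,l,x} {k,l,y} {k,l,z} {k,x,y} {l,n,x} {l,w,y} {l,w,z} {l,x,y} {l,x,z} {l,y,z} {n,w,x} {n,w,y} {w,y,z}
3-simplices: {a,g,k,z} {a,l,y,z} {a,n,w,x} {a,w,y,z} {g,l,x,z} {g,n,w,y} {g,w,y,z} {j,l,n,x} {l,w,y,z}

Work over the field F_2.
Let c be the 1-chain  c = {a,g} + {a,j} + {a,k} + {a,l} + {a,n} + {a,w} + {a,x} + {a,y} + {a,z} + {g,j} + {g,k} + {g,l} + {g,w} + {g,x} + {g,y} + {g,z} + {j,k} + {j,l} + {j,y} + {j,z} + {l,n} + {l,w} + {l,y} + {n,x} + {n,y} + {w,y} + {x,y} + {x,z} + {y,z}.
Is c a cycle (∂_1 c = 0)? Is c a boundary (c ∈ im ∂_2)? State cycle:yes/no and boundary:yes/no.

n_0=10 n_1=41 n_2=46 n_3=9  [Z2]
∂1: piv[ag,aj,ak,al,an,aw,ax,ay,az] rk=9  ker:gj,gk,gl,gn,gw,gx,gy,gz,jk,jl,jn,jx,jy,jz,kl,kx,ky,kz,ln,lw,lx,ly,lz,nw,nx,ny,wx,wy,wz,xy,xz,yz
∂2: piv[agk,agz,ajz,akz,aln,aly,alz,anw,anx,awx,awy,awz,ayz,gjl,gjy,glx,gly,glz,gnw,gnx,gny,gwy,gxz,jkl,jkz,jln,jlx,jlz,klx,kly,kxy,lwy] rk=32  ker:gkz,gwz,gyz,jly,jnx,klz,lnx,lwz,lxy,lxz,lyz,nwx,nwy,wyz
∂3: piv[agkz,alyz,anwx,awyz,glxz,gnwy,gwyz,jlnx,lwyz] rk=9
∂1c = {a} + {k} + {x} + {z}

cycle:no boundary:no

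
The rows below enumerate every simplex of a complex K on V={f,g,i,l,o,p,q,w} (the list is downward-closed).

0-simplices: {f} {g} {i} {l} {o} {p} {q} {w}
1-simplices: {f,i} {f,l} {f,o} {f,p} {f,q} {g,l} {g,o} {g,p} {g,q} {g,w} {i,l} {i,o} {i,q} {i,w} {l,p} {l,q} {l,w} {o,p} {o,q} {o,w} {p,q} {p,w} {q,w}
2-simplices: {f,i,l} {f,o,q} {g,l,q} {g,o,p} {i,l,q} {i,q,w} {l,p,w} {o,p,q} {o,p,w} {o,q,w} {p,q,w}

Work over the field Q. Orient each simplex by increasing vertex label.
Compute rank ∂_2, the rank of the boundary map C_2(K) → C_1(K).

rank∂_2=10

n_0=8 n_1=23 n_2=11  [Q]
∂1: piv[fi,fl,fo,fp,fq,gl,gw] rk=7  ker:go,gp,gq,il,io,iq,iw,lp,lq,lw,op,oq,ow,pq,pw,qw
∂2: piv[fil,foq,glq,gop,ilq,iqw,lpw,opq,opw,oqw] rk=10  ker:pqw
rk∂_2=10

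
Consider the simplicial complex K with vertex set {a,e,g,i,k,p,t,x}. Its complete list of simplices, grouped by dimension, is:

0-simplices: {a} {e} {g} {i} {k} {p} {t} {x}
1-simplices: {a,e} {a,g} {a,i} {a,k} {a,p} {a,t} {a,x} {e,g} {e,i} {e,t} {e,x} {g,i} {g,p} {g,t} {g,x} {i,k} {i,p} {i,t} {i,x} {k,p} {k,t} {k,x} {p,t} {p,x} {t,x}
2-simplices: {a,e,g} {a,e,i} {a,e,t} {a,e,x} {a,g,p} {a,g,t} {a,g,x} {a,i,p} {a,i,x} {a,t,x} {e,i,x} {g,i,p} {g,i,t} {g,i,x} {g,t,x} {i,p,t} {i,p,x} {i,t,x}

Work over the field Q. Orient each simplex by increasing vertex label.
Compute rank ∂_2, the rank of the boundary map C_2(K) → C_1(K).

n_0=8 n_1=25 n_2=18  [Q]
∂1: piv[ae,ag,ai,ak,ap,at,ax] rk=7  ker:eg,ei,et,ex,gi,gp,gt,gx,ik,ip,it,ix,kp,kt,kx,pt,px,tx
∂2: piv[aeg,aei,aet,aex,agp,agt,agx,aip,aix,atx,gip,git,ipt,ipx] rk=14  ker:eix,gix,gtx,itx
rk∂_2=14

rank∂_2=14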